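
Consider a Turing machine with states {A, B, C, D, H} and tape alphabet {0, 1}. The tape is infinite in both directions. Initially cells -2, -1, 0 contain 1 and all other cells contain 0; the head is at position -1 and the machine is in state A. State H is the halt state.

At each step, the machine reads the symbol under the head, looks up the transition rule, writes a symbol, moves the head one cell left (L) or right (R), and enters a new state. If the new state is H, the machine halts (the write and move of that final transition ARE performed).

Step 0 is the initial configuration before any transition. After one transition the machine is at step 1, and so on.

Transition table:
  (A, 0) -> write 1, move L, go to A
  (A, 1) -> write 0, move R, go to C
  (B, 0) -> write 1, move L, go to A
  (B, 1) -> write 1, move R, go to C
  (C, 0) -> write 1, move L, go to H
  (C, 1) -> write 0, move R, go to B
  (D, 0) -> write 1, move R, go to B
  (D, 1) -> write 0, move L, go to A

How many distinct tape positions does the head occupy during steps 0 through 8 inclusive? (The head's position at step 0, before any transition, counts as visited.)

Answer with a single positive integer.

Step 1: in state A at pos -1, read 1 -> (A,1)->write 0,move R,goto C. Now: state=C, head=0, tape[-3..1]=01010 (head:    ^)
Step 2: in state C at pos 0, read 1 -> (C,1)->write 0,move R,goto B. Now: state=B, head=1, tape[-3..2]=010000 (head:     ^)
Step 3: in state B at pos 1, read 0 -> (B,0)->write 1,move L,goto A. Now: state=A, head=0, tape[-3..2]=010010 (head:    ^)
Step 4: in state A at pos 0, read 0 -> (A,0)->write 1,move L,goto A. Now: state=A, head=-1, tape[-3..2]=010110 (head:   ^)
Step 5: in state A at pos -1, read 0 -> (A,0)->write 1,move L,goto A. Now: state=A, head=-2, tape[-3..2]=011110 (head:  ^)
Step 6: in state A at pos -2, read 1 -> (A,1)->write 0,move R,goto C. Now: state=C, head=-1, tape[-3..2]=001110 (head:   ^)
Step 7: in state C at pos -1, read 1 -> (C,1)->write 0,move R,goto B. Now: state=B, head=0, tape[-3..2]=000110 (head:    ^)
Step 8: in state B at pos 0, read 1 -> (B,1)->write 1,move R,goto C. Now: state=C, head=1, tape[-3..2]=000110 (head:     ^)
Head positions at steps 0..8: starting at -1, distinct positions visited = {-2, -1, 0, 1} -> 4 position(s)

Answer: 4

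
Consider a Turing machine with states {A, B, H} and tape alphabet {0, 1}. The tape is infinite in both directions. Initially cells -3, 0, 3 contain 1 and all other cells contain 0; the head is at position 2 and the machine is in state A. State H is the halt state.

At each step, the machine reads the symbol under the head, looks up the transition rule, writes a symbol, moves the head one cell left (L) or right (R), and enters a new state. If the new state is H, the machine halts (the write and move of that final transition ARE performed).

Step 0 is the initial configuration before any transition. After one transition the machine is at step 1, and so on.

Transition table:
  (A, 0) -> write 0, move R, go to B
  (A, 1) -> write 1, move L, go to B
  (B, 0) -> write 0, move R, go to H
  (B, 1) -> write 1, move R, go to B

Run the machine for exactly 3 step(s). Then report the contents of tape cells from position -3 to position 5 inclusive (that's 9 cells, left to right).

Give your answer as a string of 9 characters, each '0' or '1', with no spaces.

Answer: 100100100

Derivation:
Step 1: in state A at pos 2, read 0 -> (A,0)->write 0,move R,goto B. Now: state=B, head=3, tape[-4..4]=010010010 (head:        ^)
Step 2: in state B at pos 3, read 1 -> (B,1)->write 1,move R,goto B. Now: state=B, head=4, tape[-4..5]=0100100100 (head:         ^)
Step 3: in state B at pos 4, read 0 -> (B,0)->write 0,move R,goto H. Now: state=H, head=5, tape[-4..6]=01001001000 (head:          ^)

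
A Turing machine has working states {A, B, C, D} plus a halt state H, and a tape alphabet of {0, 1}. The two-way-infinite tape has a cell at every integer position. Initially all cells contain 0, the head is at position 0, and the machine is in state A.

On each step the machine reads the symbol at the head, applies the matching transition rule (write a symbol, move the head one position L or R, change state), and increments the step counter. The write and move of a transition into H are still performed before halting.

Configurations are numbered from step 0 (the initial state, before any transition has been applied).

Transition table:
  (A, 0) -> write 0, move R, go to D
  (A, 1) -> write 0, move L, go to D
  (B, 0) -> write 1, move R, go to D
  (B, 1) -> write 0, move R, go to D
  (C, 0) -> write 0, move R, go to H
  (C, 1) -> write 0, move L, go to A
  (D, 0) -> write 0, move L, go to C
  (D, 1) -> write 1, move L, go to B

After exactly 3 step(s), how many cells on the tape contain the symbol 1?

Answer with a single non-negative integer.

Step 1: in state A at pos 0, read 0 -> (A,0)->write 0,move R,goto D. Now: state=D, head=1, tape[-1..2]=0000 (head:   ^)
Step 2: in state D at pos 1, read 0 -> (D,0)->write 0,move L,goto C. Now: state=C, head=0, tape[-1..2]=0000 (head:  ^)
Step 3: in state C at pos 0, read 0 -> (C,0)->write 0,move R,goto H. Now: state=H, head=1, tape[-1..2]=0000 (head:   ^)
No cell contains 1 after step 3 -> 0 cell(s)

Answer: 0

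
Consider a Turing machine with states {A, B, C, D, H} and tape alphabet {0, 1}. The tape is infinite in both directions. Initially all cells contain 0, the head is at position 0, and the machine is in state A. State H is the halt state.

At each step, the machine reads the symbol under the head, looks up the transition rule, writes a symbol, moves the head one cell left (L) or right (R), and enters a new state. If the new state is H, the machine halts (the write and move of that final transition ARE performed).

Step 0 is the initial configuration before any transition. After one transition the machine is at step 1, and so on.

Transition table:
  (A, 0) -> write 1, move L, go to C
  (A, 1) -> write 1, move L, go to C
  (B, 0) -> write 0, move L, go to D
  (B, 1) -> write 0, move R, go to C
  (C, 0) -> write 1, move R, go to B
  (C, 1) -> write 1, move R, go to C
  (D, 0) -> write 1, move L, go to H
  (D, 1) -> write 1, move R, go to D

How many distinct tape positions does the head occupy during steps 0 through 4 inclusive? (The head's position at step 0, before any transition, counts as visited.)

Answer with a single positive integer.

Step 1: in state A at pos 0, read 0 -> (A,0)->write 1,move L,goto C. Now: state=C, head=-1, tape[-2..1]=0010 (head:  ^)
Step 2: in state C at pos -1, read 0 -> (C,0)->write 1,move R,goto B. Now: state=B, head=0, tape[-2..1]=0110 (head:   ^)
Step 3: in state B at pos 0, read 1 -> (B,1)->write 0,move R,goto C. Now: state=C, head=1, tape[-2..2]=01000 (head:    ^)
Step 4: in state C at pos 1, read 0 -> (C,0)->write 1,move R,goto B. Now: state=B, head=2, tape[-2..3]=010100 (head:     ^)
Head positions at steps 0..4: starting at 0, distinct positions visited = {-1, 0, 1, 2} -> 4 position(s)

Answer: 4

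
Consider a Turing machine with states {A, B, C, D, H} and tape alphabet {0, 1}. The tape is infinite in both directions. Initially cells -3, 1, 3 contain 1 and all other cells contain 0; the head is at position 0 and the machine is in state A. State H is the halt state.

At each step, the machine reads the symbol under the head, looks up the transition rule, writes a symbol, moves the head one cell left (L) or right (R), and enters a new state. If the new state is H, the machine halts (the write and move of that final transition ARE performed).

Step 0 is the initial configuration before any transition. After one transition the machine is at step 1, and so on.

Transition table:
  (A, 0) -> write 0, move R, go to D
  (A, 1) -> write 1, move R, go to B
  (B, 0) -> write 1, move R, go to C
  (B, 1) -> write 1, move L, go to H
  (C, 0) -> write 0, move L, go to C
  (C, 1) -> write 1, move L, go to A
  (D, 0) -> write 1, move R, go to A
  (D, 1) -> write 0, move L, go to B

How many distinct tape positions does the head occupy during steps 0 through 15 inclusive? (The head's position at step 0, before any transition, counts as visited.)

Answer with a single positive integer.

Answer: 5

Derivation:
Step 1: in state A at pos 0, read 0 -> (A,0)->write 0,move R,goto D. Now: state=D, head=1, tape[-4..4]=010001010 (head:      ^)
Step 2: in state D at pos 1, read 1 -> (D,1)->write 0,move L,goto B. Now: state=B, head=0, tape[-4..4]=010000010 (head:     ^)
Step 3: in state B at pos 0, read 0 -> (B,0)->write 1,move R,goto C. Now: state=C, head=1, tape[-4..4]=010010010 (head:      ^)
Step 4: in state C at pos 1, read 0 -> (C,0)->write 0,move L,goto C. Now: state=C, head=0, tape[-4..4]=010010010 (head:     ^)
Step 5: in state C at pos 0, read 1 -> (C,1)->write 1,move L,goto A. Now: state=A, head=-1, tape[-4..4]=010010010 (head:    ^)
Step 6: in state A at pos -1, read 0 -> (A,0)->write 0,move R,goto D. Now: state=D, head=0, tape[-4..4]=010010010 (head:     ^)
Step 7: in state D at pos 0, read 1 -> (D,1)->write 0,move L,goto B. Now: state=B, head=-1, tape[-4..4]=010000010 (head:    ^)
Step 8: in state B at pos -1, read 0 -> (B,0)->write 1,move R,goto C. Now: state=C, head=0, tape[-4..4]=010100010 (head:     ^)
Step 9: in state C at pos 0, read 0 -> (C,0)->write 0,move L,goto C. Now: state=C, head=-1, tape[-4..4]=010100010 (head:    ^)
Step 10: in state C at pos -1, read 1 -> (C,1)->write 1,move L,goto A. Now: state=A, head=-2, tape[-4..4]=010100010 (head:   ^)
Step 11: in state A at pos -2, read 0 -> (A,0)->write 0,move R,goto D. Now: state=D, head=-1, tape[-4..4]=010100010 (head:    ^)
Step 12: in state D at pos -1, read 1 -> (D,1)->write 0,move L,goto B. Now: state=B, head=-2, tape[-4..4]=010000010 (head:   ^)
Step 13: in state B at pos -2, read 0 -> (B,0)->write 1,move R,goto C. Now: state=C, head=-1, tape[-4..4]=011000010 (head:    ^)
Step 14: in state C at pos -1, read 0 -> (C,0)->write 0,move L,goto C. Now: state=C, head=-2, tape[-4..4]=011000010 (head:   ^)
Step 15: in state C at pos -2, read 1 -> (C,1)->write 1,move L,goto A. Now: state=A, head=-3, tape[-4..4]=011000010 (head:  ^)
Head positions at steps 0..15: starting at 0, distinct positions visited = {-3, -2, -1, 0, 1} -> 5 position(s)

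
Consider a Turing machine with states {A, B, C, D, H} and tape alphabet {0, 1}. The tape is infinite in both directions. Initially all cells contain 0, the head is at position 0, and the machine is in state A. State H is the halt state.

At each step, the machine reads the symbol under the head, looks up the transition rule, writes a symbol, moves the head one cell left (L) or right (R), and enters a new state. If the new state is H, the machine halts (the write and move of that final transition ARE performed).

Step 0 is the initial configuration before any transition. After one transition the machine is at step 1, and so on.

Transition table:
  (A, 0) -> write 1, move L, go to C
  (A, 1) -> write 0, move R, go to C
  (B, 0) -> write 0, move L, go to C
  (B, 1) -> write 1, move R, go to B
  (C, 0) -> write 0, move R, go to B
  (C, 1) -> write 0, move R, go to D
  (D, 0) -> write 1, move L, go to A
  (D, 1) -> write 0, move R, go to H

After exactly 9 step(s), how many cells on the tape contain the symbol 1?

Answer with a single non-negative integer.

Step 1: in state A at pos 0, read 0 -> (A,0)->write 1,move L,goto C. Now: state=C, head=-1, tape[-2..1]=0010 (head:  ^)
Step 2: in state C at pos -1, read 0 -> (C,0)->write 0,move R,goto B. Now: state=B, head=0, tape[-2..1]=0010 (head:   ^)
Step 3: in state B at pos 0, read 1 -> (B,1)->write 1,move R,goto B. Now: state=B, head=1, tape[-2..2]=00100 (head:    ^)
Step 4: in state B at pos 1, read 0 -> (B,0)->write 0,move L,goto C. Now: state=C, head=0, tape[-2..2]=00100 (head:   ^)
Step 5: in state C at pos 0, read 1 -> (C,1)->write 0,move R,goto D. Now: state=D, head=1, tape[-2..2]=00000 (head:    ^)
Step 6: in state D at pos 1, read 0 -> (D,0)->write 1,move L,goto A. Now: state=A, head=0, tape[-2..2]=00010 (head:   ^)
Step 7: in state A at pos 0, read 0 -> (A,0)->write 1,move L,goto C. Now: state=C, head=-1, tape[-2..2]=00110 (head:  ^)
Step 8: in state C at pos -1, read 0 -> (C,0)->write 0,move R,goto B. Now: state=B, head=0, tape[-2..2]=00110 (head:   ^)
Step 9: in state B at pos 0, read 1 -> (B,1)->write 1,move R,goto B. Now: state=B, head=1, tape[-2..2]=00110 (head:    ^)
Cells containing 1 after step 9: {0, 1} -> 2 cell(s)

Answer: 2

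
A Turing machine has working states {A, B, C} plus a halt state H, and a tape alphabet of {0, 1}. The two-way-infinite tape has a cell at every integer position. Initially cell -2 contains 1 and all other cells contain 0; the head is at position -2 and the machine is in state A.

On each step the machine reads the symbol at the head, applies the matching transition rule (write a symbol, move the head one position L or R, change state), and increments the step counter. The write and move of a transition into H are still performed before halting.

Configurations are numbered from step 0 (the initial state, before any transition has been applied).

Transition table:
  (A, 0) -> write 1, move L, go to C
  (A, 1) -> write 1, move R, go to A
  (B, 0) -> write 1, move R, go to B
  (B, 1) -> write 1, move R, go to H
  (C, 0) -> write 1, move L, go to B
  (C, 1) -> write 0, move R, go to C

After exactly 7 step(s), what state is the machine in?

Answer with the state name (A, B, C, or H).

Step 1: in state A at pos -2, read 1 -> (A,1)->write 1,move R,goto A. Now: state=A, head=-1, tape[-3..0]=0100 (head:   ^)
Step 2: in state A at pos -1, read 0 -> (A,0)->write 1,move L,goto C. Now: state=C, head=-2, tape[-3..0]=0110 (head:  ^)
Step 3: in state C at pos -2, read 1 -> (C,1)->write 0,move R,goto C. Now: state=C, head=-1, tape[-3..0]=0010 (head:   ^)
Step 4: in state C at pos -1, read 1 -> (C,1)->write 0,move R,goto C. Now: state=C, head=0, tape[-3..1]=00000 (head:    ^)
Step 5: in state C at pos 0, read 0 -> (C,0)->write 1,move L,goto B. Now: state=B, head=-1, tape[-3..1]=00010 (head:   ^)
Step 6: in state B at pos -1, read 0 -> (B,0)->write 1,move R,goto B. Now: state=B, head=0, tape[-3..1]=00110 (head:    ^)
Step 7: in state B at pos 0, read 1 -> (B,1)->write 1,move R,goto H. Now: state=H, head=1, tape[-3..2]=001100 (head:     ^)

Answer: H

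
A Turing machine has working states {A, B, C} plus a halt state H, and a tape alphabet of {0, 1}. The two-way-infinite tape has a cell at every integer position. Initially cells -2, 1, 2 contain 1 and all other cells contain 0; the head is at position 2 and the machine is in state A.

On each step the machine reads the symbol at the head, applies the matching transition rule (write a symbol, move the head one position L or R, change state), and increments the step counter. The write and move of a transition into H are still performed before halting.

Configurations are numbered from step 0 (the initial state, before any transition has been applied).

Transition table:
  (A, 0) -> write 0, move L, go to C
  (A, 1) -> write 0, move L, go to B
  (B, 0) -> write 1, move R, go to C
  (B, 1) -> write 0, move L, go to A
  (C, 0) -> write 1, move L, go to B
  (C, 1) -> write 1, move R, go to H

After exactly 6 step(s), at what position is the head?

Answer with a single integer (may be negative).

Answer: -4

Derivation:
Step 1: in state A at pos 2, read 1 -> (A,1)->write 0,move L,goto B. Now: state=B, head=1, tape[-3..3]=0100100 (head:     ^)
Step 2: in state B at pos 1, read 1 -> (B,1)->write 0,move L,goto A. Now: state=A, head=0, tape[-3..3]=0100000 (head:    ^)
Step 3: in state A at pos 0, read 0 -> (A,0)->write 0,move L,goto C. Now: state=C, head=-1, tape[-3..3]=0100000 (head:   ^)
Step 4: in state C at pos -1, read 0 -> (C,0)->write 1,move L,goto B. Now: state=B, head=-2, tape[-3..3]=0110000 (head:  ^)
Step 5: in state B at pos -2, read 1 -> (B,1)->write 0,move L,goto A. Now: state=A, head=-3, tape[-4..3]=00010000 (head:  ^)
Step 6: in state A at pos -3, read 0 -> (A,0)->write 0,move L,goto C. Now: state=C, head=-4, tape[-5..3]=000010000 (head:  ^)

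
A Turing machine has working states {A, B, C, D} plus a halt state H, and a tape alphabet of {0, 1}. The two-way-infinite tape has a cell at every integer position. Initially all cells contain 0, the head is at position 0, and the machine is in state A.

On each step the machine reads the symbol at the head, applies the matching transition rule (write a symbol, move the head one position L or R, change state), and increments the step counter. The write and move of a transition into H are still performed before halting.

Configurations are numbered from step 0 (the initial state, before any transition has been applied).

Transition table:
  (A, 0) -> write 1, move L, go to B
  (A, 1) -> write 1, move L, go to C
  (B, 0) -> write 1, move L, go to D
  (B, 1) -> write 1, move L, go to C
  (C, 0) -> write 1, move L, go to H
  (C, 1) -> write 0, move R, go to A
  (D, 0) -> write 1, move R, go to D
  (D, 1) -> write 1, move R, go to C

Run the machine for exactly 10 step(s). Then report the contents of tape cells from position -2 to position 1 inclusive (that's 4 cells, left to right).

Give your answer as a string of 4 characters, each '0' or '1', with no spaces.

Step 1: in state A at pos 0, read 0 -> (A,0)->write 1,move L,goto B. Now: state=B, head=-1, tape[-2..1]=0010 (head:  ^)
Step 2: in state B at pos -1, read 0 -> (B,0)->write 1,move L,goto D. Now: state=D, head=-2, tape[-3..1]=00110 (head:  ^)
Step 3: in state D at pos -2, read 0 -> (D,0)->write 1,move R,goto D. Now: state=D, head=-1, tape[-3..1]=01110 (head:   ^)
Step 4: in state D at pos -1, read 1 -> (D,1)->write 1,move R,goto C. Now: state=C, head=0, tape[-3..1]=01110 (head:    ^)
Step 5: in state C at pos 0, read 1 -> (C,1)->write 0,move R,goto A. Now: state=A, head=1, tape[-3..2]=011000 (head:     ^)
Step 6: in state A at pos 1, read 0 -> (A,0)->write 1,move L,goto B. Now: state=B, head=0, tape[-3..2]=011010 (head:    ^)
Step 7: in state B at pos 0, read 0 -> (B,0)->write 1,move L,goto D. Now: state=D, head=-1, tape[-3..2]=011110 (head:   ^)
Step 8: in state D at pos -1, read 1 -> (D,1)->write 1,move R,goto C. Now: state=C, head=0, tape[-3..2]=011110 (head:    ^)
Step 9: in state C at pos 0, read 1 -> (C,1)->write 0,move R,goto A. Now: state=A, head=1, tape[-3..2]=011010 (head:     ^)
Step 10: in state A at pos 1, read 1 -> (A,1)->write 1,move L,goto C. Now: state=C, head=0, tape[-3..2]=011010 (head:    ^)

Answer: 1101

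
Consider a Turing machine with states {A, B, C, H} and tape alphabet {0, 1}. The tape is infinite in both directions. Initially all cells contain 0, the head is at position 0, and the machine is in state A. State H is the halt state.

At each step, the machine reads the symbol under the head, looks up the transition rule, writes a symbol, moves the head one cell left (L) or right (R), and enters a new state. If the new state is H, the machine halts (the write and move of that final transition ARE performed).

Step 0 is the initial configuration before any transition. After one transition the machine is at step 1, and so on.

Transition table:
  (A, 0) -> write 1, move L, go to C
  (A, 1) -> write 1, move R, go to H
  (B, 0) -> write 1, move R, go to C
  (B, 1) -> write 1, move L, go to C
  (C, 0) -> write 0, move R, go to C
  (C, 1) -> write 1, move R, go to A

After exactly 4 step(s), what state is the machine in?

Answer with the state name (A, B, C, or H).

Answer: C

Derivation:
Step 1: in state A at pos 0, read 0 -> (A,0)->write 1,move L,goto C. Now: state=C, head=-1, tape[-2..1]=0010 (head:  ^)
Step 2: in state C at pos -1, read 0 -> (C,0)->write 0,move R,goto C. Now: state=C, head=0, tape[-2..1]=0010 (head:   ^)
Step 3: in state C at pos 0, read 1 -> (C,1)->write 1,move R,goto A. Now: state=A, head=1, tape[-2..2]=00100 (head:    ^)
Step 4: in state A at pos 1, read 0 -> (A,0)->write 1,move L,goto C. Now: state=C, head=0, tape[-2..2]=00110 (head:   ^)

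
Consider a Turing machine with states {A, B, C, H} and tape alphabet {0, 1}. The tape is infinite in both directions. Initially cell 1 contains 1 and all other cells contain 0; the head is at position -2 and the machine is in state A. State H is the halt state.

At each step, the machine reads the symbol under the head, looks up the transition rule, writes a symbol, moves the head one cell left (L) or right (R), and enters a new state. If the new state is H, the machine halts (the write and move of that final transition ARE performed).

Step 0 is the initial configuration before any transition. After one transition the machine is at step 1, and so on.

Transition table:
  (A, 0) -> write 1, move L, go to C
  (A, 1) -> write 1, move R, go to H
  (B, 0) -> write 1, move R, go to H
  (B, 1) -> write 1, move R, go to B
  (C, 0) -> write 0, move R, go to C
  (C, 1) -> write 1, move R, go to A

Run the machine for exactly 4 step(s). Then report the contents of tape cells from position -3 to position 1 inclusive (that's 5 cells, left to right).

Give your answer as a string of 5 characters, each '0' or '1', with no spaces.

Answer: 01101

Derivation:
Step 1: in state A at pos -2, read 0 -> (A,0)->write 1,move L,goto C. Now: state=C, head=-3, tape[-4..2]=0010010 (head:  ^)
Step 2: in state C at pos -3, read 0 -> (C,0)->write 0,move R,goto C. Now: state=C, head=-2, tape[-4..2]=0010010 (head:   ^)
Step 3: in state C at pos -2, read 1 -> (C,1)->write 1,move R,goto A. Now: state=A, head=-1, tape[-4..2]=0010010 (head:    ^)
Step 4: in state A at pos -1, read 0 -> (A,0)->write 1,move L,goto C. Now: state=C, head=-2, tape[-4..2]=0011010 (head:   ^)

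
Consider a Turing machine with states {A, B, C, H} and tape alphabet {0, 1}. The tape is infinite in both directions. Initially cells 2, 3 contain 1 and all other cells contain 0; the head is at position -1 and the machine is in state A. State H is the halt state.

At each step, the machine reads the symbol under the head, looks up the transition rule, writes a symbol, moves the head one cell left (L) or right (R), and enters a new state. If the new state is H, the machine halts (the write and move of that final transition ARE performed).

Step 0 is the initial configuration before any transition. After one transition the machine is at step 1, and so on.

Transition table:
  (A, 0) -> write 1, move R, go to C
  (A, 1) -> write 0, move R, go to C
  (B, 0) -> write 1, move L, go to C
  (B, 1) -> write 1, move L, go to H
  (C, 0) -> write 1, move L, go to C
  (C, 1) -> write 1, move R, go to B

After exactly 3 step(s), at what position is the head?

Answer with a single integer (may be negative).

Answer: 0

Derivation:
Step 1: in state A at pos -1, read 0 -> (A,0)->write 1,move R,goto C. Now: state=C, head=0, tape[-2..4]=0100110 (head:   ^)
Step 2: in state C at pos 0, read 0 -> (C,0)->write 1,move L,goto C. Now: state=C, head=-1, tape[-2..4]=0110110 (head:  ^)
Step 3: in state C at pos -1, read 1 -> (C,1)->write 1,move R,goto B. Now: state=B, head=0, tape[-2..4]=0110110 (head:   ^)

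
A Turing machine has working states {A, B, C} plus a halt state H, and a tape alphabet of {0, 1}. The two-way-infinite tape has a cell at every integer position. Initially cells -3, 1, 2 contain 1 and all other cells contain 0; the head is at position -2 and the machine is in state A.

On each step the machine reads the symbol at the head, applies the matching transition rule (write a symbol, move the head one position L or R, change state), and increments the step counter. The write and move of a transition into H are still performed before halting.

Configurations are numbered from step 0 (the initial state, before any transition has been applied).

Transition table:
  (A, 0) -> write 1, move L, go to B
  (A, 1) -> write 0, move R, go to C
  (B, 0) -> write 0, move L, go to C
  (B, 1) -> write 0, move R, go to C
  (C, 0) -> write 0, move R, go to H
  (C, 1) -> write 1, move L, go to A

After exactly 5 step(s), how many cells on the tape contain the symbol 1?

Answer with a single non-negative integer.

Answer: 4

Derivation:
Step 1: in state A at pos -2, read 0 -> (A,0)->write 1,move L,goto B. Now: state=B, head=-3, tape[-4..3]=01100110 (head:  ^)
Step 2: in state B at pos -3, read 1 -> (B,1)->write 0,move R,goto C. Now: state=C, head=-2, tape[-4..3]=00100110 (head:   ^)
Step 3: in state C at pos -2, read 1 -> (C,1)->write 1,move L,goto A. Now: state=A, head=-3, tape[-4..3]=00100110 (head:  ^)
Step 4: in state A at pos -3, read 0 -> (A,0)->write 1,move L,goto B. Now: state=B, head=-4, tape[-5..3]=001100110 (head:  ^)
Step 5: in state B at pos -4, read 0 -> (B,0)->write 0,move L,goto C. Now: state=C, head=-5, tape[-6..3]=0001100110 (head:  ^)
Cells containing 1 after step 5: {-3, -2, 1, 2} -> 4 cell(s)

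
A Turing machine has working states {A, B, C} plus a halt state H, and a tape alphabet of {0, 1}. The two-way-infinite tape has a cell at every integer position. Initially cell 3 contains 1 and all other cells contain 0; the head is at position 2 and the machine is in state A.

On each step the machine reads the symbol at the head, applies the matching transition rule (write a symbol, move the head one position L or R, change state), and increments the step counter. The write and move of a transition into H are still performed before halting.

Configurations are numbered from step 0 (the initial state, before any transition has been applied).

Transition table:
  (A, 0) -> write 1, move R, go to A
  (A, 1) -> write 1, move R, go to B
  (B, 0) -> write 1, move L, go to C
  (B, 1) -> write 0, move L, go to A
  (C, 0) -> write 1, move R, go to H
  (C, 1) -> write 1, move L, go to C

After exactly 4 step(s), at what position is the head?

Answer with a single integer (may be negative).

Answer: 2

Derivation:
Step 1: in state A at pos 2, read 0 -> (A,0)->write 1,move R,goto A. Now: state=A, head=3, tape[1..4]=0110 (head:   ^)
Step 2: in state A at pos 3, read 1 -> (A,1)->write 1,move R,goto B. Now: state=B, head=4, tape[1..5]=01100 (head:    ^)
Step 3: in state B at pos 4, read 0 -> (B,0)->write 1,move L,goto C. Now: state=C, head=3, tape[1..5]=01110 (head:   ^)
Step 4: in state C at pos 3, read 1 -> (C,1)->write 1,move L,goto C. Now: state=C, head=2, tape[1..5]=01110 (head:  ^)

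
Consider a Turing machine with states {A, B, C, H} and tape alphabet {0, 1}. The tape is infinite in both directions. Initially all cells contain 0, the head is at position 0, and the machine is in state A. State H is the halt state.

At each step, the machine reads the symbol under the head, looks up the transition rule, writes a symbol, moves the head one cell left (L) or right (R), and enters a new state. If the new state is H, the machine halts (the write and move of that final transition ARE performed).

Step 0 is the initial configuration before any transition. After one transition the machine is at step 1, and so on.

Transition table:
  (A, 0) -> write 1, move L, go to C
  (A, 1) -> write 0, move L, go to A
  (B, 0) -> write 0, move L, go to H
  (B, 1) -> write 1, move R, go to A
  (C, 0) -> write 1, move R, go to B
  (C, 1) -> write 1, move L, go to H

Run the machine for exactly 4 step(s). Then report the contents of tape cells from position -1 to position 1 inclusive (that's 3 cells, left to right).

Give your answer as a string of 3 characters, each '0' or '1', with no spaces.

Step 1: in state A at pos 0, read 0 -> (A,0)->write 1,move L,goto C. Now: state=C, head=-1, tape[-2..1]=0010 (head:  ^)
Step 2: in state C at pos -1, read 0 -> (C,0)->write 1,move R,goto B. Now: state=B, head=0, tape[-2..1]=0110 (head:   ^)
Step 3: in state B at pos 0, read 1 -> (B,1)->write 1,move R,goto A. Now: state=A, head=1, tape[-2..2]=01100 (head:    ^)
Step 4: in state A at pos 1, read 0 -> (A,0)->write 1,move L,goto C. Now: state=C, head=0, tape[-2..2]=01110 (head:   ^)

Answer: 111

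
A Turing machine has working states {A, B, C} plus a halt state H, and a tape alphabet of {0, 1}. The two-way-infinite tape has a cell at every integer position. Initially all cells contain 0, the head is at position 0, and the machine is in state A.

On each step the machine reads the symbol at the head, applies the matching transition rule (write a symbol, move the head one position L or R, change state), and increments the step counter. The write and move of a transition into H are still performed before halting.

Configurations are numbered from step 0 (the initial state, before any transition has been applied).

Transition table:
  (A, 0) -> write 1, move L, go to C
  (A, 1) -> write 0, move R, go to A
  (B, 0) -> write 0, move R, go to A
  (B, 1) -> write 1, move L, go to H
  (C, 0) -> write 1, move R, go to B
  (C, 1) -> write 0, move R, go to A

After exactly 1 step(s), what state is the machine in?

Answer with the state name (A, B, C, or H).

Answer: C

Derivation:
Step 1: in state A at pos 0, read 0 -> (A,0)->write 1,move L,goto C. Now: state=C, head=-1, tape[-2..1]=0010 (head:  ^)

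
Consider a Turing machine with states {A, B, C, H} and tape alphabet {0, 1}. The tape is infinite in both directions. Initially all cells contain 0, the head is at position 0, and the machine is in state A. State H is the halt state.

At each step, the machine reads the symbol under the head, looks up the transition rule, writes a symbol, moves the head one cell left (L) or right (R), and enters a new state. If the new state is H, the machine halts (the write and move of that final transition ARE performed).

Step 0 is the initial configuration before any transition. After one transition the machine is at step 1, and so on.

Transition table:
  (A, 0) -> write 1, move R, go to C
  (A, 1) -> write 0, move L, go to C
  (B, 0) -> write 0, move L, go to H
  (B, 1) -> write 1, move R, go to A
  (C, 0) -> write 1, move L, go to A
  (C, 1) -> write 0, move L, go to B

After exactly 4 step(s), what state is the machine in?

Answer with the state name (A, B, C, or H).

Answer: A

Derivation:
Step 1: in state A at pos 0, read 0 -> (A,0)->write 1,move R,goto C. Now: state=C, head=1, tape[-1..2]=0100 (head:   ^)
Step 2: in state C at pos 1, read 0 -> (C,0)->write 1,move L,goto A. Now: state=A, head=0, tape[-1..2]=0110 (head:  ^)
Step 3: in state A at pos 0, read 1 -> (A,1)->write 0,move L,goto C. Now: state=C, head=-1, tape[-2..2]=00010 (head:  ^)
Step 4: in state C at pos -1, read 0 -> (C,0)->write 1,move L,goto A. Now: state=A, head=-2, tape[-3..2]=001010 (head:  ^)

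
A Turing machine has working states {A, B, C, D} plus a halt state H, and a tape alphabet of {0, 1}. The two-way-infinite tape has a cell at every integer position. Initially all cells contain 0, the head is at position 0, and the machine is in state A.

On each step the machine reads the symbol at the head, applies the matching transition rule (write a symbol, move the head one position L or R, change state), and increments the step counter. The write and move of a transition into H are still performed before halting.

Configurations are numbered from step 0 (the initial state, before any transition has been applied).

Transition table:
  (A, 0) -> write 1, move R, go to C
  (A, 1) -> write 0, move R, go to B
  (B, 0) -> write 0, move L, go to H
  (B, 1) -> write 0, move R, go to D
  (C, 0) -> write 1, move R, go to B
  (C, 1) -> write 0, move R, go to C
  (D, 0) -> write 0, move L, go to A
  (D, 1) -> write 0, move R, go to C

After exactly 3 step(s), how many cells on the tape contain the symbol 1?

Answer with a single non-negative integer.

Answer: 2

Derivation:
Step 1: in state A at pos 0, read 0 -> (A,0)->write 1,move R,goto C. Now: state=C, head=1, tape[-1..2]=0100 (head:   ^)
Step 2: in state C at pos 1, read 0 -> (C,0)->write 1,move R,goto B. Now: state=B, head=2, tape[-1..3]=01100 (head:    ^)
Step 3: in state B at pos 2, read 0 -> (B,0)->write 0,move L,goto H. Now: state=H, head=1, tape[-1..3]=01100 (head:   ^)
Cells containing 1 after step 3: {0, 1} -> 2 cell(s)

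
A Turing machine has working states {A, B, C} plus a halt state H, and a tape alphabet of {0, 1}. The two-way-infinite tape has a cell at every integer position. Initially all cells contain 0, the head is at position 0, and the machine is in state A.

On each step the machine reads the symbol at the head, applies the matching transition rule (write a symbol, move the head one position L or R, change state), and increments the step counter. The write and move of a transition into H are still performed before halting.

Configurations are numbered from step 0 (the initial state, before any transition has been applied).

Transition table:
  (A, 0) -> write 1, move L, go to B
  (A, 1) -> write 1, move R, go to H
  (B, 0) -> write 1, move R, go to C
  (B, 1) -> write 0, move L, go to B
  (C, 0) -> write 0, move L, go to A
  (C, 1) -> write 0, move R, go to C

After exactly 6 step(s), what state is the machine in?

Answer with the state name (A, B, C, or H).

Step 1: in state A at pos 0, read 0 -> (A,0)->write 1,move L,goto B. Now: state=B, head=-1, tape[-2..1]=0010 (head:  ^)
Step 2: in state B at pos -1, read 0 -> (B,0)->write 1,move R,goto C. Now: state=C, head=0, tape[-2..1]=0110 (head:   ^)
Step 3: in state C at pos 0, read 1 -> (C,1)->write 0,move R,goto C. Now: state=C, head=1, tape[-2..2]=01000 (head:    ^)
Step 4: in state C at pos 1, read 0 -> (C,0)->write 0,move L,goto A. Now: state=A, head=0, tape[-2..2]=01000 (head:   ^)
Step 5: in state A at pos 0, read 0 -> (A,0)->write 1,move L,goto B. Now: state=B, head=-1, tape[-2..2]=01100 (head:  ^)
Step 6: in state B at pos -1, read 1 -> (B,1)->write 0,move L,goto B. Now: state=B, head=-2, tape[-3..2]=000100 (head:  ^)

Answer: B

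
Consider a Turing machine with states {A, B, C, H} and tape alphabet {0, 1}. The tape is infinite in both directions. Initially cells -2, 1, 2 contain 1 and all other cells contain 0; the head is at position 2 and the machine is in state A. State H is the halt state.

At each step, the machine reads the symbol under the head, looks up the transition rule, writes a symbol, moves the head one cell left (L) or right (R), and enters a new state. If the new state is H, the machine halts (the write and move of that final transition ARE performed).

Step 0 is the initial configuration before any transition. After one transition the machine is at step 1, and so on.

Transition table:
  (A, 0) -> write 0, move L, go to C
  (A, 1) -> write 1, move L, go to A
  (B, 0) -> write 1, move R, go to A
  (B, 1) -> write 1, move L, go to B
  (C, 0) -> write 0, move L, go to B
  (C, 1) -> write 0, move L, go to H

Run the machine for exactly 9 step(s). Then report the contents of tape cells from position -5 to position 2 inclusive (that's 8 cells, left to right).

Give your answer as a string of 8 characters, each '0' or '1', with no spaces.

Answer: 00110011

Derivation:
Step 1: in state A at pos 2, read 1 -> (A,1)->write 1,move L,goto A. Now: state=A, head=1, tape[-3..3]=0100110 (head:     ^)
Step 2: in state A at pos 1, read 1 -> (A,1)->write 1,move L,goto A. Now: state=A, head=0, tape[-3..3]=0100110 (head:    ^)
Step 3: in state A at pos 0, read 0 -> (A,0)->write 0,move L,goto C. Now: state=C, head=-1, tape[-3..3]=0100110 (head:   ^)
Step 4: in state C at pos -1, read 0 -> (C,0)->write 0,move L,goto B. Now: state=B, head=-2, tape[-3..3]=0100110 (head:  ^)
Step 5: in state B at pos -2, read 1 -> (B,1)->write 1,move L,goto B. Now: state=B, head=-3, tape[-4..3]=00100110 (head:  ^)
Step 6: in state B at pos -3, read 0 -> (B,0)->write 1,move R,goto A. Now: state=A, head=-2, tape[-4..3]=01100110 (head:   ^)
Step 7: in state A at pos -2, read 1 -> (A,1)->write 1,move L,goto A. Now: state=A, head=-3, tape[-4..3]=01100110 (head:  ^)
Step 8: in state A at pos -3, read 1 -> (A,1)->write 1,move L,goto A. Now: state=A, head=-4, tape[-5..3]=001100110 (head:  ^)
Step 9: in state A at pos -4, read 0 -> (A,0)->write 0,move L,goto C. Now: state=C, head=-5, tape[-6..3]=0001100110 (head:  ^)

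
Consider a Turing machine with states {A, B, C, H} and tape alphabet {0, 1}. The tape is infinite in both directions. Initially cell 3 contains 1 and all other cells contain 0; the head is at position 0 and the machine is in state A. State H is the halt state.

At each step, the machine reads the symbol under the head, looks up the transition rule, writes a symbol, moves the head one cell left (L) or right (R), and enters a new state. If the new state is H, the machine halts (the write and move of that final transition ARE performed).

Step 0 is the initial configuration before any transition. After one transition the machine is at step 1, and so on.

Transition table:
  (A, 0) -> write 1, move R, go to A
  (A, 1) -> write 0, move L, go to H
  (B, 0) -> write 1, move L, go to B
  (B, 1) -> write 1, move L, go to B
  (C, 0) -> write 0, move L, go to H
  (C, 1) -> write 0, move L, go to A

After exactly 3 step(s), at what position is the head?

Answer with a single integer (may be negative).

Answer: 3

Derivation:
Step 1: in state A at pos 0, read 0 -> (A,0)->write 1,move R,goto A. Now: state=A, head=1, tape[-1..4]=010010 (head:   ^)
Step 2: in state A at pos 1, read 0 -> (A,0)->write 1,move R,goto A. Now: state=A, head=2, tape[-1..4]=011010 (head:    ^)
Step 3: in state A at pos 2, read 0 -> (A,0)->write 1,move R,goto A. Now: state=A, head=3, tape[-1..4]=011110 (head:     ^)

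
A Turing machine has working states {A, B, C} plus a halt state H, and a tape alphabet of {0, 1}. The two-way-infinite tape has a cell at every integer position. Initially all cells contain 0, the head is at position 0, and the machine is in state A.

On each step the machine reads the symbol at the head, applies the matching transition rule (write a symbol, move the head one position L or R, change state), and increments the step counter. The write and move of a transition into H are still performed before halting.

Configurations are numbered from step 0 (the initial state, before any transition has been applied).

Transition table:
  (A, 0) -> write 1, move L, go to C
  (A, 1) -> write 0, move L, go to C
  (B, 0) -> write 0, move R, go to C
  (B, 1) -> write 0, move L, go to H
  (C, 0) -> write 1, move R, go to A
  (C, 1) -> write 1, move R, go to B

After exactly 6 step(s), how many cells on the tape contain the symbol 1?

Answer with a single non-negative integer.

Step 1: in state A at pos 0, read 0 -> (A,0)->write 1,move L,goto C. Now: state=C, head=-1, tape[-2..1]=0010 (head:  ^)
Step 2: in state C at pos -1, read 0 -> (C,0)->write 1,move R,goto A. Now: state=A, head=0, tape[-2..1]=0110 (head:   ^)
Step 3: in state A at pos 0, read 1 -> (A,1)->write 0,move L,goto C. Now: state=C, head=-1, tape[-2..1]=0100 (head:  ^)
Step 4: in state C at pos -1, read 1 -> (C,1)->write 1,move R,goto B. Now: state=B, head=0, tape[-2..1]=0100 (head:   ^)
Step 5: in state B at pos 0, read 0 -> (B,0)->write 0,move R,goto C. Now: state=C, head=1, tape[-2..2]=01000 (head:    ^)
Step 6: in state C at pos 1, read 0 -> (C,0)->write 1,move R,goto A. Now: state=A, head=2, tape[-2..3]=010100 (head:     ^)
Cells containing 1 after step 6: {-1, 1} -> 2 cell(s)

Answer: 2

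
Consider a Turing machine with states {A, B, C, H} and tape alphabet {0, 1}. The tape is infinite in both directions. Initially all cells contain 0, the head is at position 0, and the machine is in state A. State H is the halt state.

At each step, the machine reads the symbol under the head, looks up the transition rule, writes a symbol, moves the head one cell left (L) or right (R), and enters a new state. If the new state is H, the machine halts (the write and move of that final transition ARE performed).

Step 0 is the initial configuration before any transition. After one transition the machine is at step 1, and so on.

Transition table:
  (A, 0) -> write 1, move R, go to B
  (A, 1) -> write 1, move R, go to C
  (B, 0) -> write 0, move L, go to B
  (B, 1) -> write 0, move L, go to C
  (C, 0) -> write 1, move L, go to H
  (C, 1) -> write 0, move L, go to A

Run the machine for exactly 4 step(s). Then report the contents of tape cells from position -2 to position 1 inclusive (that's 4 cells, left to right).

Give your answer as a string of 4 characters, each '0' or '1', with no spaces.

Step 1: in state A at pos 0, read 0 -> (A,0)->write 1,move R,goto B. Now: state=B, head=1, tape[-1..2]=0100 (head:   ^)
Step 2: in state B at pos 1, read 0 -> (B,0)->write 0,move L,goto B. Now: state=B, head=0, tape[-1..2]=0100 (head:  ^)
Step 3: in state B at pos 0, read 1 -> (B,1)->write 0,move L,goto C. Now: state=C, head=-1, tape[-2..2]=00000 (head:  ^)
Step 4: in state C at pos -1, read 0 -> (C,0)->write 1,move L,goto H. Now: state=H, head=-2, tape[-3..2]=001000 (head:  ^)

Answer: 0100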